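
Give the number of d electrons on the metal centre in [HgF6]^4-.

d10

Ligand charges: each fluoride is −1. With an overall charge of −4 the mercury centre must be in the +2 oxidation state.
Group 12 minus oxidation state 2 gives a d¹⁰ configuration.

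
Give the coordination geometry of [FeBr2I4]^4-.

octahedral

Each bromide is −1; each iodide is −1; balancing the −4 overall charge requires Fe(II).
Iron is a group-8 element; Fe(II) is therefore d⁶.
With 6 monodentate ligands the coordination number is 6.
Six donors around a single metal centre give an octahedral coordination sphere.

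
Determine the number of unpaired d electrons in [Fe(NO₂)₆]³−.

Each nitro (N-bound nitrite) is −1; balancing the −3 overall charge requires Fe(III).
Iron is a group-8 element; Fe(III) is therefore d⁵.
The spin state decides the count: Nitro (N-bound nitrite) is a strong-field ligand (high in the spectrochemical series) for a first-row metal, so the complex is low-spin.
An octahedral low-spin d⁵ ion is t₂g⁵e_g⁰, giving 1 unpaired electron.

1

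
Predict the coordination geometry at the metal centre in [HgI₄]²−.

tetrahedral

Ligand charges: each iodide is −1. With an overall charge of −2 the mercury centre must be in the +2 oxidation state.
Hg sits in group 12, so the d-electron count is 12 − 2 = 10.
Coordination number: 4.
A d¹⁰ ion has no crystal-field stabilisation preference between square planar and tetrahedral, so four ligands adopt the sterically favoured tetrahedral geometry.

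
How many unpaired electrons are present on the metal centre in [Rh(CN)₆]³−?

0

Summing ligand charges against the −3 overall charge gives an oxidation state of +3 for rhodium.
Rh sits in group 9, so the d-electron count is 9 − 3 = 6.
The spin state decides the count: a 4d ion has a large Δₒ and is invariably low-spin.
An octahedral low-spin d⁶ ion is t₂g⁶e_g⁰, giving 0 unpaired electrons.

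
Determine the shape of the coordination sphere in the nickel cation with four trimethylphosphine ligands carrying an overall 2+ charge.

square planar

Trimethylphosphine is neutral; balancing the +2 overall charge requires Ni(II).
Nickel is a group-10 element; Ni(II) is therefore d⁸.
Coordination number: 4.
Trimethylphosphine is a strong-field ligand (high in the spectrochemical series).
A 3d d⁸ ion with strong-field ligands gains enough CFSE to favour square planar over tetrahedral.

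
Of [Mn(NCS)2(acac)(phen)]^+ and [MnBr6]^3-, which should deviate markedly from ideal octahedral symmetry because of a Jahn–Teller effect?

[MnBr6]^3-

[Mn(NCS)2(acac)(phen)]^+: Summing ligand charges against the +1 overall charge gives an oxidation state of +4 for manganese. Manganese is a group-7 element; Mn(IV) is therefore d³. The d³ configuration leaves the e_g set evenly filled (or empty) — no strong Jahn–Teller driving force.
[MnBr6]^3-: Ligand charges: each bromide is −1. With an overall charge of −3 the manganese centre must be in the +3 oxidation state. Manganese is a group-7 element; Mn(III) is therefore d⁴. Bromide is a weak-field ligand for a first-row metal, so the complex is high-spin. The t₂g³e_g¹ (high-spin) configuration has an unevenly filled e_g set; the Jahn–Teller theorem predicts a tetragonal distortion (typically axial elongation) to lift the degeneracy.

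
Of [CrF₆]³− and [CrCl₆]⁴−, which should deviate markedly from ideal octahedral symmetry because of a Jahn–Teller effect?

[CrF₆]³−: Summing ligand charges against the −3 overall charge gives an oxidation state of +3 for chromium. Group 6 minus oxidation state 3 gives a d³ configuration. The d³ configuration leaves the e_g set evenly filled (or empty) — no strong Jahn–Teller driving force.
[CrCl₆]⁴−: Ligand charges: each chloride is −1. With an overall charge of −4 the chromium centre must be in the +2 oxidation state. Cr sits in group 6, so the d-electron count is 6 − 2 = 4. Chloride is a weak-field ligand for a first-row metal, so the complex is high-spin. The t₂g³e_g¹ (high-spin) configuration has an unevenly filled e_g set; the Jahn–Teller theorem predicts a tetragonal distortion (typically axial elongation) to lift the degeneracy.

[CrCl₆]⁴−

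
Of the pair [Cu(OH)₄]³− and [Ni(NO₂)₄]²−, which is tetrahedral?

[Cu(OH)₄]³−

For [Cu(OH)₄]³−: Summing ligand charges against the −3 overall charge gives an oxidation state of +1 for copper. Cu sits in group 11, so the d-electron count is 11 − 1 = 10. A d¹⁰ ion has no crystal-field stabilisation preference between square planar and tetrahedral, so four ligands adopt the sterically favoured tetrahedral geometry. → tetrahedral.
For [Ni(NO₂)₄]²−: Summing ligand charges against the −2 overall charge gives an oxidation state of +2 for nickel. Ni sits in group 10, so the d-electron count is 10 − 2 = 8. Nitro (N-bound nitrite) is a strong-field ligand (high in the spectrochemical series). A 3d d⁸ ion with strong-field ligands gains enough CFSE to favour square planar over tetrahedral. → square planar.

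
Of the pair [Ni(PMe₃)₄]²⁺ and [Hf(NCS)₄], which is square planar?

For [Ni(PMe₃)₄]²⁺: Summing ligand charges against the +2 overall charge gives an oxidation state of +2 for nickel. Ni sits in group 10, so the d-electron count is 10 − 2 = 8. Trimethylphosphine is a strong-field ligand (high in the spectrochemical series). A 3d d⁸ ion with strong-field ligands gains enough CFSE to favour square planar over tetrahedral. → square planar.
For [Hf(NCS)₄]: Ligand charges: each isothiocyanate is −1. With an overall charge of 0 the hafnium centre must be in the +4 oxidation state. Hafnium is a group-4 element; Hf(IV) is therefore d⁰. A d⁰ ion has no crystal-field stabilisation preference between square planar and tetrahedral, so four ligands adopt the sterically favoured tetrahedral geometry. → tetrahedral.

[Ni(PMe₃)₄]²⁺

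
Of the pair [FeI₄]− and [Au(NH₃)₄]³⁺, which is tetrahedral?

[FeI₄]−

For [FeI₄]−: Each iodide is −1; balancing the −1 overall charge requires Fe(III). Fe sits in group 8, so the d-electron count is 8 − 3 = 5. A high-spin d⁵ ion has zero CFSE in either geometry, so four ligands adopt the sterically favoured tetrahedral geometry. → tetrahedral.
For [Au(NH₃)₄]³⁺: Ligand charges: ammonia is neutral. With an overall charge of +3 the gold centre must be in the +3 oxidation state. Au sits in group 11, so the d-electron count is 11 − 3 = 8. A 5d d⁸ ion has a large crystal-field splitting; square planar leaves the high-energy d_{x²−y²} orbital empty and maximises CFSE. → square planar.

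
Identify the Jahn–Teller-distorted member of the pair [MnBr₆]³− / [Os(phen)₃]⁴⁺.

[MnBr₆]³−: Each bromide is −1; balancing the −3 overall charge requires Mn(III). Mn sits in group 7, so the d-electron count is 7 − 3 = 4. Bromide is a weak-field ligand for a first-row metal, so the complex is high-spin. The t₂g³e_g¹ (high-spin) configuration has an unevenly filled e_g set; the Jahn–Teller theorem predicts a tetragonal distortion (typically axial elongation) to lift the degeneracy.
[Os(phen)₃]⁴⁺: 1,10-phenanthroline is neutral; balancing the +4 overall charge requires Os(IV). Group 8 minus oxidation state 4 gives a d⁴ configuration. A 5d ion has a large Δₒ and is invariably low-spin. The d⁴ configuration leaves the e_g set evenly filled (or empty) — no strong Jahn–Teller driving force.

[MnBr₆]³−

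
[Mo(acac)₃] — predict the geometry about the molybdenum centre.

octahedral

Each acetylacetonate is −1; balancing the 0 overall charge requires Mo(III).
Mo sits in group 6, so the d-electron count is 6 − 3 = 3.
Counting donor atoms: 3×acetylacetonate (bidentate) → 6 donors. Coordination number = 6.
Six donors around a single metal centre give an octahedral coordination sphere.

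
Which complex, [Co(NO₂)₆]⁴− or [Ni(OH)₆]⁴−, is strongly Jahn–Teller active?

[Co(NO₂)₆]⁴−

[Co(NO₂)₆]⁴−: Each nitro (N-bound nitrite) is −1; balancing the −4 overall charge requires Co(II). Co sits in group 9, so the d-electron count is 9 − 2 = 7. Nitro (N-bound nitrite) is a strong-field ligand (high in the spectrochemical series) for a first-row metal, so the complex is low-spin. The t₂g⁶e_g¹ (low-spin) configuration has an unevenly filled e_g set; the Jahn–Teller theorem predicts a tetragonal distortion (typically axial elongation) to lift the degeneracy.
[Ni(OH)₆]⁴−: Summing ligand charges against the −4 overall charge gives an oxidation state of +2 for nickel. Ni sits in group 10, so the d-electron count is 10 − 2 = 8. The d⁸ configuration leaves the e_g set evenly filled (or empty) — no strong Jahn–Teller driving force.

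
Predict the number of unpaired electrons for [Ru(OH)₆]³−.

1

Ligand charges: each hydroxide is −1. With an overall charge of −3 the ruthenium centre must be in the +3 oxidation state.
Ru sits in group 8, so the d-electron count is 8 − 3 = 5.
The spin state decides the count: a 4d ion has a large Δₒ and is invariably low-spin.
An octahedral low-spin d⁵ ion is t₂g⁵e_g⁰, giving 1 unpaired electron.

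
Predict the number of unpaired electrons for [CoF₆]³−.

4 unpaired electrons

Ligand charges: each fluoride is −1. With an overall charge of −3 the cobalt centre must be in the +3 oxidation state.
Group 9 minus oxidation state 3 gives a d⁶ configuration.
The spin state decides the count: fluoride is the one ligand weak enough to leave Co(III) high-spin — [CoF₆]³⁻ is the classic exception.
An octahedral high-spin d⁶ ion is t₂g⁴e_g², giving 4 unpaired electrons.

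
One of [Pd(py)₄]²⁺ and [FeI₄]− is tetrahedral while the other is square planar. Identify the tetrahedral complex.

[FeI₄]−

For [Pd(py)₄]²⁺: Summing ligand charges against the +2 overall charge gives an oxidation state of +2 for palladium. Pd sits in group 10, so the d-electron count is 10 − 2 = 8. A 4d d⁸ ion has a large crystal-field splitting; square planar leaves the high-energy d_{x²−y²} orbital empty and maximises CFSE. → square planar.
For [FeI₄]−: Ligand charges: each iodide is −1. With an overall charge of −1 the iron centre must be in the +3 oxidation state. Group 8 minus oxidation state 3 gives a d⁵ configuration. A high-spin d⁵ ion has zero CFSE in either geometry, so four ligands adopt the sterically favoured tetrahedral geometry. → tetrahedral.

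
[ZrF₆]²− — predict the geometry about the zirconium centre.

Each fluoride is −1; balancing the −2 overall charge requires Zr(IV).
Zirconium is a group-4 element; Zr(IV) is therefore d⁰.
Coordination number: 6.
Six donors around a single metal centre give an octahedral coordination sphere.

octahedral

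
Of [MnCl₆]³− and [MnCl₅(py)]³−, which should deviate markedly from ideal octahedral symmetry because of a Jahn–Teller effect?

[MnCl₆]³−: Summing ligand charges against the −3 overall charge gives an oxidation state of +3 for manganese. Mn sits in group 7, so the d-electron count is 7 − 3 = 4. Chloride is a weak-field ligand for a first-row metal, so the complex is high-spin. The t₂g³e_g¹ (high-spin) configuration has an unevenly filled e_g set; the Jahn–Teller theorem predicts a tetragonal distortion (typically axial elongation) to lift the degeneracy.
[MnCl₅(py)]³−: Ligand charges: each chloride is −1; pyridine is neutral. With an overall charge of −3 the manganese centre must be in the +2 oxidation state. Manganese is a group-7 element; Mn(II) is therefore d⁵. Chloride is a weak-field ligand for a first-row metal, so the complex is high-spin. The d⁵ configuration leaves the e_g set evenly filled (or empty) — no strong Jahn–Teller driving force.

[MnCl₆]³−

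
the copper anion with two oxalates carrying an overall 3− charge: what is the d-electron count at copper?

Each oxalate is −2; balancing the −3 overall charge requires Cu(I).
Group 11 minus oxidation state 1 gives a d¹⁰ configuration.

d¹⁰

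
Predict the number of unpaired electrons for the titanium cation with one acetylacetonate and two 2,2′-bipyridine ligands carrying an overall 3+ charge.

Summing ligand charges against the +3 overall charge gives an oxidation state of +4 for titanium.
Ti sits in group 4, so the d-electron count is 4 − 4 = 0.
Counting donor atoms: 1×acetylacetonate (bidentate) → 2 donors; 2×2,2′-bipyridine (bidentate) → 4 donors. Coordination number = 6.
In an octahedral field the d⁰ configuration is t₂g⁰e_g⁰, giving 0 unpaired electrons.

0 unpaired electrons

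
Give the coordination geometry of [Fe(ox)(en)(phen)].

Summing ligand charges against the 0 overall charge gives an oxidation state of +2 for iron.
Group 8 minus oxidation state 2 gives a d⁶ configuration.
Counting donor atoms: 1×oxalate (bidentate) → 2 donors; 1×ethylenediamine (bidentate) → 2 donors; 1×1,10-phenanthroline (bidentate) → 2 donors. Coordination number = 6.
Six donors around a single metal centre give an octahedral coordination sphere.

octahedral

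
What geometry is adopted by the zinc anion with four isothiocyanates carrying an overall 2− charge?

tetrahedral

Summing ligand charges against the −2 overall charge gives an oxidation state of +2 for zinc.
Group 12 minus oxidation state 2 gives a d¹⁰ configuration.
With 4 monodentate ligands the coordination number is 4.
A d¹⁰ ion has no crystal-field stabilisation preference between square planar and tetrahedral, so four ligands adopt the sterically favoured tetrahedral geometry.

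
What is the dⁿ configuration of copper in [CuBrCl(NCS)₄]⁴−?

Ligand charges: each bromide is −1; each chloride is −1; each isothiocyanate is −1. With an overall charge of −4 the copper centre must be in the +2 oxidation state.
Cu sits in group 11, so the d-electron count is 11 − 2 = 9.

d9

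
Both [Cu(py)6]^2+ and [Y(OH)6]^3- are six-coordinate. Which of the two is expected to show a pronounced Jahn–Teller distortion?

[Cu(py)6]^2+: Ligand charges: pyridine is neutral. With an overall charge of +2 the copper centre must be in the +2 oxidation state. Copper is a group-11 element; Cu(II) is therefore d⁹. The t₂g⁶e_g³ configuration has an unevenly filled e_g set; the Jahn–Teller theorem predicts a tetragonal distortion (typically axial elongation) to lift the degeneracy.
[Y(OH)6]^3-: Ligand charges: each hydroxide is −1. With an overall charge of −3 the yttrium centre must be in the +3 oxidation state. Yttrium is a group-3 element; Y(III) is therefore d⁰. The d⁰ configuration leaves the e_g set evenly filled (or empty) — no strong Jahn–Teller driving force.

[Cu(py)6]^2+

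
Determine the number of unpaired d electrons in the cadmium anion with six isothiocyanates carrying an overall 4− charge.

Each isothiocyanate is −1; balancing the −4 overall charge requires Cd(II).
Group 12 minus oxidation state 2 gives a d¹⁰ configuration.
In an octahedral field the d¹⁰ configuration is t₂g⁶e_g⁴, giving 0 unpaired electrons.

0 unpaired electrons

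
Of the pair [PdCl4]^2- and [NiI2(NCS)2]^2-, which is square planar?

For [PdCl4]^2-: Ligand charges: each chloride is −1. With an overall charge of −2 the palladium centre must be in the +2 oxidation state. Group 10 minus oxidation state 2 gives a d⁸ configuration. A 4d d⁸ ion has a large crystal-field splitting; square planar leaves the high-energy d_{x²−y²} orbital empty and maximises CFSE. → square planar.
For [NiI2(NCS)2]^2-: Each iodide is −1; each isothiocyanate is −1; balancing the −2 overall charge requires Ni(II). Ni sits in group 10, so the d-electron count is 10 − 2 = 8. Iodide and isothiocyanate are weak-field ligands. With weak-field ligands the CFSE gain from square planar is small, so a 3d d⁸ ion takes the sterically preferred tetrahedral geometry. → tetrahedral.

[PdCl4]^2-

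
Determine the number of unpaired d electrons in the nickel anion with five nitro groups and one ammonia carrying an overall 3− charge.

2

Each nitro (N-bound nitrite) is −1; ammonia is neutral; balancing the −3 overall charge requires Ni(II).
Ni sits in group 10, so the d-electron count is 10 − 2 = 8.
In an octahedral field the d⁸ configuration is t₂g⁶e_g² (only one arrangement possible), giving 2 unpaired electrons.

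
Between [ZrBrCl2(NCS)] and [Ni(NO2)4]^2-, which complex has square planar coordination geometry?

For [ZrBrCl2(NCS)]: Ligand charges: each bromide is −1; each chloride is −1; each isothiocyanate is −1. With an overall charge of 0 the zirconium centre must be in the +4 oxidation state. Zr sits in group 4, so the d-electron count is 4 − 4 = 0. A d⁰ ion has no crystal-field stabilisation preference between square planar and tetrahedral, so four ligands adopt the sterically favoured tetrahedral geometry. → tetrahedral.
For [Ni(NO2)4]^2-: Each nitro (N-bound nitrite) is −1; balancing the −2 overall charge requires Ni(II). Ni sits in group 10, so the d-electron count is 10 − 2 = 8. Nitro (N-bound nitrite) is a strong-field ligand (high in the spectrochemical series). A 3d d⁸ ion with strong-field ligands gains enough CFSE to favour square planar over tetrahedral. → square planar.

[Ni(NO2)4]^2-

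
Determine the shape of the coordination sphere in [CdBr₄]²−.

Each bromide is −1; balancing the −2 overall charge requires Cd(II).
Cadmium is a group-12 element; Cd(II) is therefore d¹⁰.
With 4 monodentate ligands the coordination number is 4.
A d¹⁰ ion has no crystal-field stabilisation preference between square planar and tetrahedral, so four ligands adopt the sterically favoured tetrahedral geometry.

tetrahedral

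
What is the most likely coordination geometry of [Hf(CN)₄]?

Summing ligand charges against the 0 overall charge gives an oxidation state of +4 for hafnium.
Hf sits in group 4, so the d-electron count is 4 − 4 = 0.
With 4 monodentate ligands the coordination number is 4.
A d⁰ ion has no crystal-field stabilisation preference between square planar and tetrahedral, so four ligands adopt the sterically favoured tetrahedral geometry.

tetrahedral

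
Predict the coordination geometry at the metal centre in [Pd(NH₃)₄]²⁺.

Ammonia is neutral; balancing the +2 overall charge requires Pd(II).
Group 10 minus oxidation state 2 gives a d⁸ configuration.
With 4 monodentate ligands the coordination number is 4.
A 4d d⁸ ion has a large crystal-field splitting; square planar leaves the high-energy d_{x²−y²} orbital empty and maximises CFSE.

square planar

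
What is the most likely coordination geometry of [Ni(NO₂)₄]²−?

square planar

Ligand charges: each nitro (N-bound nitrite) is −1. With an overall charge of −2 the nickel centre must be in the +2 oxidation state.
Nickel is a group-10 element; Ni(II) is therefore d⁸.
With 4 monodentate ligands the coordination number is 4.
Nitro (N-bound nitrite) is a strong-field ligand (high in the spectrochemical series).
A 3d d⁸ ion with strong-field ligands gains enough CFSE to favour square planar over tetrahedral.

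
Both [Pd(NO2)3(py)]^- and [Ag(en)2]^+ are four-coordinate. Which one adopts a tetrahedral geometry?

[Ag(en)2]^+

For [Pd(NO2)3(py)]^-: Ligand charges: each nitro (N-bound nitrite) is −1; pyridine is neutral. With an overall charge of −1 the palladium centre must be in the +2 oxidation state. Pd sits in group 10, so the d-electron count is 10 − 2 = 8. A 4d d⁸ ion has a large crystal-field splitting; square planar leaves the high-energy d_{x²−y²} orbital empty and maximises CFSE. → square planar.
For [Ag(en)2]^+: Ethylenediamine is neutral; balancing the +1 overall charge requires Ag(I). Group 11 minus oxidation state 1 gives a d¹⁰ configuration. A d¹⁰ ion has no crystal-field stabilisation preference between square planar and tetrahedral, so four ligands adopt the sterically favoured tetrahedral geometry. → tetrahedral.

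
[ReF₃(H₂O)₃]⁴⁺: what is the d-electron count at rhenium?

Summing ligand charges against the +4 overall charge gives an oxidation state of +7 for rhenium.
Group 7 minus oxidation state 7 gives a d⁰ configuration.

d⁰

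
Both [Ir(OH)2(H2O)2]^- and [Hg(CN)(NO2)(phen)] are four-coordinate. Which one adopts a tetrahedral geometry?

[Hg(CN)(NO2)(phen)]

For [Ir(OH)2(H2O)2]^-: Each hydroxide is −1; water is neutral; balancing the −1 overall charge requires Ir(I). Group 9 minus oxidation state 1 gives a d⁸ configuration. A 5d d⁸ ion has a large crystal-field splitting; square planar leaves the high-energy d_{x²−y²} orbital empty and maximises CFSE. → square planar.
For [Hg(CN)(NO2)(phen)]: Ligand charges: each cyanide is −1; each nitro (N-bound nitrite) is −1; 1,10-phenanthroline is neutral. With an overall charge of 0 the mercury centre must be in the +2 oxidation state. Group 12 minus oxidation state 2 gives a d¹⁰ configuration. A d¹⁰ ion has no crystal-field stabilisation preference between square planar and tetrahedral, so four ligands adopt the sterically favoured tetrahedral geometry. → tetrahedral.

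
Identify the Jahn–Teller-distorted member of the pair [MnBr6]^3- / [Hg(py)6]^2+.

[MnBr6]^3-

[MnBr6]^3-: Ligand charges: each bromide is −1. With an overall charge of −3 the manganese centre must be in the +3 oxidation state. Group 7 minus oxidation state 3 gives a d⁴ configuration. Bromide is a weak-field ligand for a first-row metal, so the complex is high-spin. The t₂g³e_g¹ (high-spin) configuration has an unevenly filled e_g set; the Jahn–Teller theorem predicts a tetragonal distortion (typically axial elongation) to lift the degeneracy.
[Hg(py)6]^2+: Ligand charges: pyridine is neutral. With an overall charge of +2 the mercury centre must be in the +2 oxidation state. Mercury is a group-12 element; Hg(II) is therefore d¹⁰. The d¹⁰ configuration leaves the e_g set evenly filled (or empty) — no strong Jahn–Teller driving force.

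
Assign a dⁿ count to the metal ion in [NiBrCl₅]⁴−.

d8

Ligand charges: each bromide is −1; each chloride is −1. With an overall charge of −4 the nickel centre must be in the +2 oxidation state.
Nickel is a group-10 element; Ni(II) is therefore d⁸.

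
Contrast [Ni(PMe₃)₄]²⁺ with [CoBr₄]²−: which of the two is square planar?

[Ni(PMe₃)₄]²⁺

For [Ni(PMe₃)₄]²⁺: Ligand charges: trimethylphosphine is neutral. With an overall charge of +2 the nickel centre must be in the +2 oxidation state. Nickel is a group-10 element; Ni(II) is therefore d⁸. Trimethylphosphine is a strong-field ligand (high in the spectrochemical series). A 3d d⁸ ion with strong-field ligands gains enough CFSE to favour square planar over tetrahedral. → square planar.
For [CoBr₄]²−: Summing ligand charges against the −2 overall charge gives an oxidation state of +2 for cobalt. Cobalt is a group-9 element; Co(II) is therefore d⁷. For a high-spin 3d d⁷ ion with weak-field ligands the small Δₜ gives little square-planar CFSE advantage, so four ligands adopt the sterically favoured tetrahedral geometry. → tetrahedral.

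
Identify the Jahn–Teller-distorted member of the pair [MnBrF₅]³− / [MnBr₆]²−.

[MnBrF₅]³−

[MnBrF₅]³−: Ligand charges: each bromide is −1; each fluoride is −1. With an overall charge of −3 the manganese centre must be in the +3 oxidation state. Manganese is a group-7 element; Mn(III) is therefore d⁴. Bromide and fluoride are weak-field ligands for a first-row metal, so the complex is high-spin. The t₂g³e_g¹ (high-spin) configuration has an unevenly filled e_g set; the Jahn–Teller theorem predicts a tetragonal distortion (typically axial elongation) to lift the degeneracy.
[MnBr₆]²−: Summing ligand charges against the −2 overall charge gives an oxidation state of +4 for manganese. Group 7 minus oxidation state 4 gives a d³ configuration. The d³ configuration leaves the e_g set evenly filled (or empty) — no strong Jahn–Teller driving force.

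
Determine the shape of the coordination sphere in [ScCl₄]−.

tetrahedral

Each chloride is −1; balancing the −1 overall charge requires Sc(III).
Group 3 minus oxidation state 3 gives a d⁰ configuration.
Coordination number: 4.
A d⁰ ion has no crystal-field stabilisation preference between square planar and tetrahedral, so four ligands adopt the sterically favoured tetrahedral geometry.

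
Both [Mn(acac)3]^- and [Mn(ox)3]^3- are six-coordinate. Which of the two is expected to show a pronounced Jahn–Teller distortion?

[Mn(acac)3]^-: Ligand charges: each acetylacetonate is −1. With an overall charge of −1 the manganese centre must be in the +2 oxidation state. Mn sits in group 7, so the d-electron count is 7 − 2 = 5. Acetylacetonate is a weak-field ligand for a first-row metal, so the complex is high-spin. The d⁵ configuration leaves the e_g set evenly filled (or empty) — no strong Jahn–Teller driving force.
[Mn(ox)3]^3-: Ligand charges: each oxalate is −2. With an overall charge of −3 the manganese centre must be in the +3 oxidation state. Manganese is a group-7 element; Mn(III) is therefore d⁴. Oxalate is a weak-field ligand for a first-row metal, so the complex is high-spin. The t₂g³e_g¹ (high-spin) configuration has an unevenly filled e_g set; the Jahn–Teller theorem predicts a tetragonal distortion (typically axial elongation) to lift the degeneracy.

[Mn(ox)3]^3-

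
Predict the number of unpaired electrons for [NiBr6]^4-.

Each bromide is −1; balancing the −4 overall charge requires Ni(II).
Group 10 minus oxidation state 2 gives a d⁸ configuration.
In an octahedral field the d⁸ configuration is t₂g⁶e_g² (only one arrangement possible), giving 2 unpaired electrons.

2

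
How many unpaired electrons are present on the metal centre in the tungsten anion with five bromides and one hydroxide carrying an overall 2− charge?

Summing ligand charges against the −2 overall charge gives an oxidation state of +4 for tungsten.
Group 6 minus oxidation state 4 gives a d² configuration.
In an octahedral field the d² configuration is t₂g²e_g⁰ (only one arrangement possible), giving 2 unpaired electrons.

2 unpaired electrons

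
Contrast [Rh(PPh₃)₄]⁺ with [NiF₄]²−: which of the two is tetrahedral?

For [Rh(PPh₃)₄]⁺: Ligand charges: triphenylphosphine is neutral. With an overall charge of +1 the rhodium centre must be in the +1 oxidation state. Rh sits in group 9, so the d-electron count is 9 − 1 = 8. A 4d d⁸ ion has a large crystal-field splitting; square planar leaves the high-energy d_{x²−y²} orbital empty and maximises CFSE. → square planar.
For [NiF₄]²−: Ligand charges: each fluoride is −1. With an overall charge of −2 the nickel centre must be in the +2 oxidation state. Ni sits in group 10, so the d-electron count is 10 − 2 = 8. Fluoride is a weak-field ligand. With weak-field ligands the CFSE gain from square planar is small, so a 3d d⁸ ion takes the sterically preferred tetrahedral geometry. → tetrahedral.

[NiF₄]²−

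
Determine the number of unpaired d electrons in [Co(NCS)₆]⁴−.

3

Ligand charges: each isothiocyanate is −1. With an overall charge of −4 the cobalt centre must be in the +2 oxidation state.
Group 9 minus oxidation state 2 gives a d⁷ configuration.
The spin state decides the count: Isothiocyanate is a weak-field ligand for a first-row metal, so the complex is high-spin.
An octahedral high-spin d⁷ ion is t₂g⁵e_g², giving 3 unpaired electrons.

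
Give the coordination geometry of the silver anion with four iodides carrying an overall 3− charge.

tetrahedral

Ligand charges: each iodide is −1. With an overall charge of −3 the silver centre must be in the +1 oxidation state.
Ag sits in group 11, so the d-electron count is 11 − 1 = 10.
Coordination number: 4.
A d¹⁰ ion has no crystal-field stabilisation preference between square planar and tetrahedral, so four ligands adopt the sterically favoured tetrahedral geometry.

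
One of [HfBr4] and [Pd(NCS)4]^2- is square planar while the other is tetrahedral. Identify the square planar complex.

[Pd(NCS)4]^2-

For [HfBr4]: Summing ligand charges against the 0 overall charge gives an oxidation state of +4 for hafnium. Hafnium is a group-4 element; Hf(IV) is therefore d⁰. A d⁰ ion has no crystal-field stabilisation preference between square planar and tetrahedral, so four ligands adopt the sterically favoured tetrahedral geometry. → tetrahedral.
For [Pd(NCS)4]^2-: Ligand charges: each isothiocyanate is −1. With an overall charge of −2 the palladium centre must be in the +2 oxidation state. Palladium is a group-10 element; Pd(II) is therefore d⁸. A 4d d⁸ ion has a large crystal-field splitting; square planar leaves the high-energy d_{x²−y²} orbital empty and maximises CFSE. → square planar.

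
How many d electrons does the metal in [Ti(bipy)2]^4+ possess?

d⁰

2,2′-bipyridine is neutral; balancing the +4 overall charge requires Ti(IV).
Group 4 minus oxidation state 4 gives a d⁰ configuration.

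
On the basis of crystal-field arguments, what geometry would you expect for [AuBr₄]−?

Ligand charges: each bromide is −1. With an overall charge of −1 the gold centre must be in the +3 oxidation state.
Gold is a group-11 element; Au(III) is therefore d⁸.
Coordination number: 4.
A 5d d⁸ ion has a large crystal-field splitting; square planar leaves the high-energy d_{x²−y²} orbital empty and maximises CFSE.

square planar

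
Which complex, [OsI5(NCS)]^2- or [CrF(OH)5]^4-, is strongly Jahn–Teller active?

[OsI5(NCS)]^2-: Summing ligand charges against the −2 overall charge gives an oxidation state of +4 for osmium. Group 8 minus oxidation state 4 gives a d⁴ configuration. A 5d ion has a large Δₒ and is invariably low-spin. The d⁴ configuration leaves the e_g set evenly filled (or empty) — no strong Jahn–Teller driving force.
[CrF(OH)5]^4-: Summing ligand charges against the −4 overall charge gives an oxidation state of +2 for chromium. Chromium is a group-6 element; Cr(II) is therefore d⁴. Fluoride and hydroxide are weak-field ligands for a first-row metal, so the complex is high-spin. The t₂g³e_g¹ (high-spin) configuration has an unevenly filled e_g set; the Jahn–Teller theorem predicts a tetragonal distortion (typically axial elongation) to lift the degeneracy.

[CrF(OH)5]^4-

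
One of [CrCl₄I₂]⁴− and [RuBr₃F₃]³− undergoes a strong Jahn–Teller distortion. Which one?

[CrCl₄I₂]⁴−

[CrCl₄I₂]⁴−: Summing ligand charges against the −4 overall charge gives an oxidation state of +2 for chromium. Group 6 minus oxidation state 2 gives a d⁴ configuration. Chloride and iodide are weak-field ligands for a first-row metal, so the complex is high-spin. The t₂g³e_g¹ (high-spin) configuration has an unevenly filled e_g set; the Jahn–Teller theorem predicts a tetragonal distortion (typically axial elongation) to lift the degeneracy.
[RuBr₃F₃]³−: Ligand charges: each bromide is −1; each fluoride is −1. With an overall charge of −3 the ruthenium centre must be in the +3 oxidation state. Group 8 minus oxidation state 3 gives a d⁵ configuration. A 4d ion has a large Δₒ and is invariably low-spin. The d⁵ configuration leaves the e_g set evenly filled (or empty) — no strong Jahn–Teller driving force.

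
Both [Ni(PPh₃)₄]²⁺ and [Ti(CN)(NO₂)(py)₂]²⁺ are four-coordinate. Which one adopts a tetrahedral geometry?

[Ti(CN)(NO₂)(py)₂]²⁺

For [Ni(PPh₃)₄]²⁺: Ligand charges: triphenylphosphine is neutral. With an overall charge of +2 the nickel centre must be in the +2 oxidation state. Nickel is a group-10 element; Ni(II) is therefore d⁸. Triphenylphosphine is a strong-field ligand (high in the spectrochemical series). A 3d d⁸ ion with strong-field ligands gains enough CFSE to favour square planar over tetrahedral. → square planar.
For [Ti(CN)(NO₂)(py)₂]²⁺: Summing ligand charges against the +2 overall charge gives an oxidation state of +4 for titanium. Group 4 minus oxidation state 4 gives a d⁰ configuration. A d⁰ ion has no crystal-field stabilisation preference between square planar and tetrahedral, so four ligands adopt the sterically favoured tetrahedral geometry. → tetrahedral.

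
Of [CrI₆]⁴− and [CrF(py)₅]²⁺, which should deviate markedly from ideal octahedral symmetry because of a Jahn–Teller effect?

[CrI₆]⁴−

[CrI₆]⁴−: Summing ligand charges against the −4 overall charge gives an oxidation state of +2 for chromium. Group 6 minus oxidation state 2 gives a d⁴ configuration. Iodide is a weak-field ligand for a first-row metal, so the complex is high-spin. The t₂g³e_g¹ (high-spin) configuration has an unevenly filled e_g set; the Jahn–Teller theorem predicts a tetragonal distortion (typically axial elongation) to lift the degeneracy.
[CrF(py)₅]²⁺: Each fluoride is −1; pyridine is neutral; balancing the +2 overall charge requires Cr(III). Cr sits in group 6, so the d-electron count is 6 − 3 = 3. The d³ configuration leaves the e_g set evenly filled (or empty) — no strong Jahn–Teller driving force.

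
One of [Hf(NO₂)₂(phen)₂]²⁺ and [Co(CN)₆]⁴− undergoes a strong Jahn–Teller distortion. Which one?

[Hf(NO₂)₂(phen)₂]²⁺: Ligand charges: each nitro (N-bound nitrite) is −1; 1,10-phenanthroline is neutral. With an overall charge of +2 the hafnium centre must be in the +4 oxidation state. Hafnium is a group-4 element; Hf(IV) is therefore d⁰. The d⁰ configuration leaves the e_g set evenly filled (or empty) — no strong Jahn–Teller driving force.
[Co(CN)₆]⁴−: Each cyanide is −1; balancing the −4 overall charge requires Co(II). Group 9 minus oxidation state 2 gives a d⁷ configuration. Cyanide is a strong-field ligand (high in the spectrochemical series) for a first-row metal, so the complex is low-spin. The t₂g⁶e_g¹ (low-spin) configuration has an unevenly filled e_g set; the Jahn–Teller theorem predicts a tetragonal distortion (typically axial elongation) to lift the degeneracy.

[Co(CN)₆]⁴−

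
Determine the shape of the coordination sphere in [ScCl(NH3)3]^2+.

Summing ligand charges against the +2 overall charge gives an oxidation state of +3 for scandium.
Sc sits in group 3, so the d-electron count is 3 − 3 = 0.
Coordination number: 4.
A d⁰ ion has no crystal-field stabilisation preference between square planar and tetrahedral, so four ligands adopt the sterically favoured tetrahedral geometry.

tetrahedral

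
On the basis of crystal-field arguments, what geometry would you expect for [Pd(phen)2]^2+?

square planar

1,10-phenanthroline is neutral; balancing the +2 overall charge requires Pd(II).
Group 10 minus oxidation state 2 gives a d⁸ configuration.
Counting donor atoms: 2×1,10-phenanthroline (bidentate) → 4 donors. Coordination number = 4.
A 4d d⁸ ion has a large crystal-field splitting; square planar leaves the high-energy d_{x²−y²} orbital empty and maximises CFSE.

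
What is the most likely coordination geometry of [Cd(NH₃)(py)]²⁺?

linear

Ammonia is neutral; pyridine is neutral; balancing the +2 overall charge requires Cd(II).
Group 12 minus oxidation state 2 gives a d¹⁰ configuration.
With 2 monodentate ligands the coordination number is 2.
A d¹⁰ ion with only two ligands adopts a linear arrangement (sp hybridisation; no CFSE preference).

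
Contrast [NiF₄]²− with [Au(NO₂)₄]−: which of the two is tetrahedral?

[NiF₄]²−

For [NiF₄]²−: Ligand charges: each fluoride is −1. With an overall charge of −2 the nickel centre must be in the +2 oxidation state. Ni sits in group 10, so the d-electron count is 10 − 2 = 8. Fluoride is a weak-field ligand. With weak-field ligands the CFSE gain from square planar is small, so a 3d d⁸ ion takes the sterically preferred tetrahedral geometry. → tetrahedral.
For [Au(NO₂)₄]−: Summing ligand charges against the −1 overall charge gives an oxidation state of +3 for gold. Au sits in group 11, so the d-electron count is 11 − 3 = 8. A 5d d⁸ ion has a large crystal-field splitting; square planar leaves the high-energy d_{x²−y²} orbital empty and maximises CFSE. → square planar.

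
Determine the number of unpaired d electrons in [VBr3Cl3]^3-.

2 unpaired electrons

Summing ligand charges against the −3 overall charge gives an oxidation state of +3 for vanadium.
Vanadium is a group-5 element; V(III) is therefore d².
In an octahedral field the d² configuration is t₂g²e_g⁰ (only one arrangement possible), giving 2 unpaired electrons.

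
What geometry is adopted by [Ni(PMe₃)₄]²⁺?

Trimethylphosphine is neutral; balancing the +2 overall charge requires Ni(II).
Ni sits in group 10, so the d-electron count is 10 − 2 = 8.
Coordination number: 4.
Trimethylphosphine is a strong-field ligand (high in the spectrochemical series).
A 3d d⁸ ion with strong-field ligands gains enough CFSE to favour square planar over tetrahedral.

square planar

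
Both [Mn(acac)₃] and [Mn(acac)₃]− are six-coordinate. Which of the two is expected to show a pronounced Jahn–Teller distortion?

[Mn(acac)₃]

[Mn(acac)₃]: Summing ligand charges against the 0 overall charge gives an oxidation state of +3 for manganese. Manganese is a group-7 element; Mn(III) is therefore d⁴. Acetylacetonate is a weak-field ligand for a first-row metal, so the complex is high-spin. The t₂g³e_g¹ (high-spin) configuration has an unevenly filled e_g set; the Jahn–Teller theorem predicts a tetragonal distortion (typically axial elongation) to lift the degeneracy.
[Mn(acac)₃]−: Ligand charges: each acetylacetonate is −1. With an overall charge of −1 the manganese centre must be in the +2 oxidation state. Group 7 minus oxidation state 2 gives a d⁵ configuration. Acetylacetonate is a weak-field ligand for a first-row metal, so the complex is high-spin. The d⁵ configuration leaves the e_g set evenly filled (or empty) — no strong Jahn–Teller driving force.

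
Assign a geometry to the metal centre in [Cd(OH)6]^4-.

octahedral

Each hydroxide is −1; balancing the −4 overall charge requires Cd(II).
Cadmium is a group-12 element; Cd(II) is therefore d¹⁰.
With 6 monodentate ligands the coordination number is 6.
Six donors around a single metal centre give an octahedral coordination sphere.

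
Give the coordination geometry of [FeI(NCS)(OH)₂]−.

Summing ligand charges against the −1 overall charge gives an oxidation state of +3 for iron.
Fe sits in group 8, so the d-electron count is 8 − 3 = 5.
With 4 monodentate ligands the coordination number is 4.
Hydroxide, iodide, and isothiocyanate are weak-field ligands.
A high-spin d⁵ ion has zero CFSE in either geometry, so four ligands adopt the sterically favoured tetrahedral geometry.

tetrahedral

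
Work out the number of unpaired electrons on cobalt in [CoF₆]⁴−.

Summing ligand charges against the −4 overall charge gives an oxidation state of +2 for cobalt.
Cobalt is a group-9 element; Co(II) is therefore d⁷.
The spin state decides the count: Fluoride is a weak-field ligand for a first-row metal, so the complex is high-spin.
An octahedral high-spin d⁷ ion is t₂g⁵e_g², giving 3 unpaired electrons.

3 unpaired electrons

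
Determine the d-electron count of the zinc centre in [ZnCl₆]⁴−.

d10

Summing ligand charges against the −4 overall charge gives an oxidation state of +2 for zinc.
Zn sits in group 12, so the d-electron count is 12 − 2 = 10.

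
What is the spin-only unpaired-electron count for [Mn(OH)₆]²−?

Summing ligand charges against the −2 overall charge gives an oxidation state of +4 for manganese.
Mn sits in group 7, so the d-electron count is 7 − 4 = 3.
In an octahedral field the d³ configuration is t₂g³e_g⁰ (only one arrangement possible), giving 3 unpaired electrons.

3 unpaired electrons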